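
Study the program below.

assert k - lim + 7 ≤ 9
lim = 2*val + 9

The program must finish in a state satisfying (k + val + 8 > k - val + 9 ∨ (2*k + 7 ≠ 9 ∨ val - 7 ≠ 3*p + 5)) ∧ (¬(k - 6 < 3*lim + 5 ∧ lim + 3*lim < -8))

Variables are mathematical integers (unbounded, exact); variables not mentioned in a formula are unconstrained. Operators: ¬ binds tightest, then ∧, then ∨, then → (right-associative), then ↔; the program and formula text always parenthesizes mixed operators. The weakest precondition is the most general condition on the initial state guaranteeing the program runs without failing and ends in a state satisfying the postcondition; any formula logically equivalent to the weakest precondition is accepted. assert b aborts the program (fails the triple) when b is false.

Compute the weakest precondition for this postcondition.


Working backward. After the program, the postcondition (k + val + 8 > k - val + 9 ∨ (2*k + 7 ≠ 9 ∨ val - 7 ≠ 3*p + 5)) ∧ (¬(k - 6 < 3*lim + 5 ∧ lim + 3*lim < -8)) must hold; in canonical form it is (2*val > 1 ∨ 2*k ≠ 2 ∨ val ≠ 3*p + 12) ∧ (¬(k < 3*lim + 11 ∧ 4*lim < -8)).
Before lim := 2*val + 9: (2*val > 1 ∨ 2*k ≠ 2 ∨ val ≠ 3*p + 12) ∧ (¬(k < 6*val + 38 ∧ 8*val < -44))
Before assert k - lim + 7 ≤ 9: k ≤ lim + 2 ∧ (2*val > 1 ∨ 2*k ≠ 2 ∨ val ≠ 3*p + 12) ∧ (¬(k < 6*val + 38 ∧ 8*val < -44))
Answer: WP = k ≤ lim + 2 ∧ (2*val > 1 ∨ 2*k ≠ 2 ∨ val ≠ 3*p + 12) ∧ (¬(k < 6*val + 38 ∧ 8*val < -44))


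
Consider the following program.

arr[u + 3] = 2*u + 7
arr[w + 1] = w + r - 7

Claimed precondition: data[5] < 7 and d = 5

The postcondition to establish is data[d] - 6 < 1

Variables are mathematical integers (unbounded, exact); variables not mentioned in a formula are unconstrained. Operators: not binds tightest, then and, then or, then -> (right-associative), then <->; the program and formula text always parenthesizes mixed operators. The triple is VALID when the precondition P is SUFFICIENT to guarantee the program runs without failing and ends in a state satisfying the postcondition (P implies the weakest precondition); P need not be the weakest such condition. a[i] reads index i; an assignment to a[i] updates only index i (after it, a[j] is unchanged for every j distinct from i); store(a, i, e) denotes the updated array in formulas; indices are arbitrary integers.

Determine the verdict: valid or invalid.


Working backward. After the program, the postcondition data[d] - 6 < 1 must hold; in canonical form it is data[d] < 7.
Before arr[w + 1] := w + r - 7: data[d] < 7
Before arr[u + 3] := 2*u + 7: data[d] < 7
The weakest precondition is data[d] < 7.
Check whether data[5] < 7 and d = 5 implies it.
Every state satisfying the precondition satisfies the weakest precondition: the implication holds.
Answer: valid


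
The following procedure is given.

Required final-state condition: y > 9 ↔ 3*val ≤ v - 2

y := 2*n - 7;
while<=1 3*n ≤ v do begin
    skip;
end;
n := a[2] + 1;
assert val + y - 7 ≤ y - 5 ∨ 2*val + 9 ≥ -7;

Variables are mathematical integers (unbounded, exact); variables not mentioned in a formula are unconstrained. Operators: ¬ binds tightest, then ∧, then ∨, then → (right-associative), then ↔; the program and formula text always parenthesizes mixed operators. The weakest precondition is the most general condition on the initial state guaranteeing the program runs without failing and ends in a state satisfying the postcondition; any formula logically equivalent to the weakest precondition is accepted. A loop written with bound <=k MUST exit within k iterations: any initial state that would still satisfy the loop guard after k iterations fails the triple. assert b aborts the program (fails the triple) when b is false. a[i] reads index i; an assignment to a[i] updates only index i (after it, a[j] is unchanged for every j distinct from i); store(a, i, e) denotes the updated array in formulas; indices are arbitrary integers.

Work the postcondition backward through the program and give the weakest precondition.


Working backward. After the program, y > 9 ↔ 3*val ≤ v - 2 must hold.
Before assert val + y - 7 ≤ y - 5 ∨ 2*val + 9 ≥ -7: (val ≤ 2 ∨ 2*val ≥ -16) ∧ (y > 9 ↔ 3*val ≤ v - 2)
Before n := a[2] + 1: (val ≤ 2 ∨ 2*val ≥ -16) ∧ (y > 9 ↔ 3*val ≤ v - 2)
Before the loop (bound <=1), unroll the exhaustion recursion (WP_0 = exit-now case; WP_j = one more guarded iteration, up to j = 1):
  WP_0: (¬(3*n ≤ v)) ∧ (val ≤ 2 ∨ 2*val ≥ -16) ∧ (y > 9 ↔ 3*val ≤ v - 2)
  WP_1: (3*n ≤ v → ((¬(3*n ≤ v)) ∧ (val ≤ 2 ∨ 2*val ≥ -16) ∧ (y > 9 ↔ 3*val ≤ v - 2))) ∧ ((¬(3*n ≤ v)) → ((val ≤ 2 ∨ 2*val ≥ -16) ∧ (y > 9 ↔ 3*val ≤ v - 2)))
So before the loop: (3*n ≤ v → ((¬(3*n ≤ v)) ∧ (val ≤ 2 ∨ 2*val ≥ -16) ∧ (y > 9 ↔ 3*val ≤ v - 2))) ∧ ((¬(3*n ≤ v)) → ((val ≤ 2 ∨ 2*val ≥ -16) ∧ (y > 9 ↔ 3*val ≤ v - 2)))
Before y := 2*n - 7: (3*n ≤ v → ((¬(3*n ≤ v)) ∧ (val ≤ 2 ∨ 2*val ≥ -16) ∧ (2*n > 16 ↔ 3*val ≤ v - 2))) ∧ ((¬(3*n ≤ v)) → ((val ≤ 2 ∨ 2*val ≥ -16) ∧ (2*n > 16 ↔ 3*val ≤ v - 2)))
Answer: WP = (3*n ≤ v → ((¬(3*n ≤ v)) ∧ (val ≤ 2 ∨ 2*val ≥ -16) ∧ (2*n > 16 ↔ 3*val ≤ v - 2))) ∧ ((¬(3*n ≤ v)) → ((val ≤ 2 ∨ 2*val ≥ -16) ∧ (2*n > 16 ↔ 3*val ≤ v - 2)))


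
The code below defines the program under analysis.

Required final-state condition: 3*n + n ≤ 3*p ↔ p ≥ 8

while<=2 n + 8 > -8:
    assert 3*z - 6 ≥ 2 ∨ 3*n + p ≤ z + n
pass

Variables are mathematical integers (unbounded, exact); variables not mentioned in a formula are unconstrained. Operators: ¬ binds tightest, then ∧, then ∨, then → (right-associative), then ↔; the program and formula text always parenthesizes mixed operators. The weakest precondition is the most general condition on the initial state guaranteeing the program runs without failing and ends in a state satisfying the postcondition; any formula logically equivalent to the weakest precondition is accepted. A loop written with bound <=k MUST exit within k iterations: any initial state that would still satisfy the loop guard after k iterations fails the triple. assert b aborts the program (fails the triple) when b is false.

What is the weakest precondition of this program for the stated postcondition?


Working backward. After the program, the postcondition 3*n + n ≤ 3*p ↔ p ≥ 8 must hold; in canonical form it is 4*n ≤ 3*p ↔ p ≥ 8.
Before skip: 4*n ≤ 3*p ↔ p ≥ 8
Before the loop (bound <=2), unroll the exhaustion recursion (WP_0 = exit-now case; WP_j = one more guarded iteration, up to j = 2):
  WP_0: (¬(n > -16)) ∧ (4*n ≤ 3*p ↔ p ≥ 8)
  WP_1: (n > -16 → ((3*z ≥ 8 ∨ 2*n + p ≤ z) ∧ (¬(n > -16)) ∧ (4*n ≤ 3*p ↔ p ≥ 8))) ∧ ((¬(n > -16)) → (4*n ≤ 3*p ↔ p ≥ 8))
  WP_2: (n > -16 → ((3*z ≥ 8 ∨ 2*n + p ≤ z) ∧ (n > -16 → ((3*z ≥ 8 ∨ 2*n + p ≤ z) ∧ (¬(n > -16)) ∧ (4*n ≤ 3*p ↔ p ≥ 8))) ∧ ((¬(n > -16)) → (4*n ≤ 3*p ↔ p ≥ 8)))) ∧ ((¬(n > -16)) → (4*n ≤ 3*p ↔ p ≥ 8))
So before the loop: (n > -16 → ((3*z ≥ 8 ∨ 2*n + p ≤ z) ∧ (n > -16 → ((3*z ≥ 8 ∨ 2*n + p ≤ z) ∧ (¬(n > -16)) ∧ (4*n ≤ 3*p ↔ p ≥ 8))) ∧ ((¬(n > -16)) → (4*n ≤ 3*p ↔ p ≥ 8)))) ∧ ((¬(n > -16)) → (4*n ≤ 3*p ↔ p ≥ 8))
Answer: WP = (n > -16 → ((3*z ≥ 8 ∨ 2*n + p ≤ z) ∧ (n > -16 → ((3*z ≥ 8 ∨ 2*n + p ≤ z) ∧ (¬(n > -16)) ∧ (4*n ≤ 3*p ↔ p ≥ 8))) ∧ ((¬(n > -16)) → (4*n ≤ 3*p ↔ p ≥ 8)))) ∧ ((¬(n > -16)) → (4*n ≤ 3*p ↔ p ≥ 8))


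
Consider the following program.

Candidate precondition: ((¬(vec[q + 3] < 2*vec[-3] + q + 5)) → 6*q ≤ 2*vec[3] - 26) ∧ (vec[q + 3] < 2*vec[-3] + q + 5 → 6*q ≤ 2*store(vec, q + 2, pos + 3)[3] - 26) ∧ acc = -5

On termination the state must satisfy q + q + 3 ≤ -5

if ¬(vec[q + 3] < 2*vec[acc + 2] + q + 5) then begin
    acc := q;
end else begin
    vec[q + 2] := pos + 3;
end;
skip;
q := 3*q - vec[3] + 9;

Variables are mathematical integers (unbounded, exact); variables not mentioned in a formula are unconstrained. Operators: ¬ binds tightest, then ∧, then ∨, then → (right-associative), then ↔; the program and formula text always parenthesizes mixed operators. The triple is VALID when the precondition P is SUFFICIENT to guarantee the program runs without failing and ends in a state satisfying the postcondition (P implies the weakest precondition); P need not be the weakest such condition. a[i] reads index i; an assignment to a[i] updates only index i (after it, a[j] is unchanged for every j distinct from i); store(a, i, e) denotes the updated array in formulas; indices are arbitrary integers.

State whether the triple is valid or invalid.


Working backward. After the program, the postcondition q + q + 3 ≤ -5 must hold; in canonical form it is 2*q ≤ -8.
Before q := 3*q - vec[3] + 9: 6*q ≤ 2*vec[3] - 26
Before skip: 6*q ≤ 2*vec[3] - 26
Then branch requires 6*q ≤ 2*vec[3] - 26; else branch requires 6*q ≤ 2*store(vec, q + 2, pos + 3)[3] - 26.
Before the if: ((¬(vec[q + 3] < 2*vec[acc + 2] + q + 5)) → 6*q ≤ 2*vec[3] - 26) ∧ (vec[q + 3] < 2*vec[acc + 2] + q + 5 → 6*q ≤ 2*store(vec, q + 2, pos + 3)[3] - 26)
The weakest precondition is ((¬(vec[q + 3] < 2*vec[acc + 2] + q + 5)) → 6*q ≤ 2*vec[3] - 26) ∧ (vec[q + 3] < 2*vec[acc + 2] + q + 5 → 6*q ≤ 2*store(vec, q + 2, pos + 3)[3] - 26).
Check whether ((¬(vec[q + 3] < 2*vec[-3] + q + 5)) → 6*q ≤ 2*vec[3] - 26) ∧ (vec[q + 3] < 2*vec[-3] + q + 5 → 6*q ≤ 2*store(vec, q + 2, pos + 3)[3] - 26) ∧ acc = -5 implies it.
Every state satisfying the precondition satisfies the weakest precondition: the implication holds.
Answer: valid


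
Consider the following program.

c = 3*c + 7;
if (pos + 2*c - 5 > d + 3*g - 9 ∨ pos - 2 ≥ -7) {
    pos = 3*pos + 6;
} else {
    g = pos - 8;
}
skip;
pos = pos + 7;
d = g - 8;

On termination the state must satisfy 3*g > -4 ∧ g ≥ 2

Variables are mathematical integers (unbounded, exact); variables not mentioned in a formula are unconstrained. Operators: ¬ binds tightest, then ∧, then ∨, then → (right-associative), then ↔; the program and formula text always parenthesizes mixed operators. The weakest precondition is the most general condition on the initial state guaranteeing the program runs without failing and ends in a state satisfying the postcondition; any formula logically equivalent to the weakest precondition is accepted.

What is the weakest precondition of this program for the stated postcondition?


Working backward. After the program, 3*g > -4 ∧ g ≥ 2 must hold.
Before d := g - 8: 3*g > -4 ∧ g ≥ 2
Before pos := pos + 7: 3*g > -4 ∧ g ≥ 2
Before skip: 3*g > -4 ∧ g ≥ 2
Then branch requires 3*g > -4 ∧ g ≥ 2; else branch requires 3*pos > 20 ∧ pos ≥ 10.
Before the if: ((2*c + pos > d + 3*g - 4 ∨ pos ≥ -5) → (3*g > -4 ∧ g ≥ 2)) ∧ ((¬(2*c + pos > d + 3*g - 4 ∨ pos ≥ -5)) → (3*pos > 20 ∧ pos ≥ 10))
Before c := 3*c + 7: ((6*c + pos > d + 3*g - 18 ∨ pos ≥ -5) → (3*g > -4 ∧ g ≥ 2)) ∧ ((¬(6*c + pos > d + 3*g - 18 ∨ pos ≥ -5)) → (3*pos > 20 ∧ pos ≥ 10))
Answer: WP = ((6*c + pos > d + 3*g - 18 ∨ pos ≥ -5) → (3*g > -4 ∧ g ≥ 2)) ∧ ((¬(6*c + pos > d + 3*g - 18 ∨ pos ≥ -5)) → (3*pos > 20 ∧ pos ≥ 10))


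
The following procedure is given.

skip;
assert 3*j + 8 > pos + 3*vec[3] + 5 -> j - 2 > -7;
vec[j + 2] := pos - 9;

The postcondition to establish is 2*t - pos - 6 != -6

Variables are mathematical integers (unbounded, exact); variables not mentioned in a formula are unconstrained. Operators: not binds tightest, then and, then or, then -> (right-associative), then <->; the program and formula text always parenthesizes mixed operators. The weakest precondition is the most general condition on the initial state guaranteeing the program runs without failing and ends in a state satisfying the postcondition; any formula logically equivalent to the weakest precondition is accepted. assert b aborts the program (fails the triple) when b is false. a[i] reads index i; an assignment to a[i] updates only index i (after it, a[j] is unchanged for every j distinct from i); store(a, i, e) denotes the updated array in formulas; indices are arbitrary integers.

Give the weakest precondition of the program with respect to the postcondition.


Working backward. After the program, the postcondition 2*t - pos - 6 != -6 must hold; in canonical form it is 2*t != pos.
Before vec[j + 2] := pos - 9: 2*t != pos
Before assert 3*j + 8 > pos + 3*vec[3] + 5 -> j - 2 > -7: (3*j > 3*vec[3] + pos - 3 -> j > -5) and 2*t != pos
Before skip: (3*j > 3*vec[3] + pos - 3 -> j > -5) and 2*t != pos
Answer: WP = (3*j > 3*vec[3] + pos - 3 -> j > -5) and 2*t != pos


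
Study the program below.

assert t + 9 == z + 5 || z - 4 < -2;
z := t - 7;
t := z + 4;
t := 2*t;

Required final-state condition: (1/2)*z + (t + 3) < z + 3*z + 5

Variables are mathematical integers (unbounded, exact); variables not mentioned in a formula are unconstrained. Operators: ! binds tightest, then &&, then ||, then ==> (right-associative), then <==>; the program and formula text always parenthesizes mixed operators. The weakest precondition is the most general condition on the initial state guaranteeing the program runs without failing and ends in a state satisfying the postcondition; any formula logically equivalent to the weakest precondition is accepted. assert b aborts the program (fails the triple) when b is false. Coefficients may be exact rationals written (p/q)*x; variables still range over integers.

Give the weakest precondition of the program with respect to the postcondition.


Working backward. After the program, the postcondition (1/2)*z + (t + 3) < z + 3*z + 5 must hold; in canonical form it is t < (7/2)*z + 2.
Before t := 2*t: 2*t < (7/2)*z + 2
Before t := z + 4: (3/2)*z > 6
Before z := t - 7: (3/2)*t > 33/2
Before assert t + 9 == z + 5 || z - 4 < -2: (t == z - 4 || z < 2) && (3/2)*t > 33/2
Answer: WP = (t == z - 4 || z < 2) && (3/2)*t > 33/2


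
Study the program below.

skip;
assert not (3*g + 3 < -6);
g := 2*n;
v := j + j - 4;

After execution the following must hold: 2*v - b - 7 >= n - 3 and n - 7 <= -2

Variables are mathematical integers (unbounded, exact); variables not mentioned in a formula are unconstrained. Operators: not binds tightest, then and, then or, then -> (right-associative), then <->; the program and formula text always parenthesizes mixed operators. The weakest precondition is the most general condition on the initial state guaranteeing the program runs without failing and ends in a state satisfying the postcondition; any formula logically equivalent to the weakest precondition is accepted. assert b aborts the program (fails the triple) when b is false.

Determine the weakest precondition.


Working backward. After the program, the postcondition 2*v - b - 7 >= n - 3 and n - 7 <= -2 must hold; in canonical form it is 2*v >= b + n + 4 and n <= 5.
Before v := j + j - 4: 4*j >= b + n + 12 and n <= 5
Before g := 2*n: 4*j >= b + n + 12 and n <= 5
Before assert not (3*g + 3 < -6): (not (3*g < -9)) and 4*j >= b + n + 12 and n <= 5
Before skip: (not (3*g < -9)) and 4*j >= b + n + 12 and n <= 5
Answer: WP = (not (3*g < -9)) and 4*j >= b + n + 12 and n <= 5


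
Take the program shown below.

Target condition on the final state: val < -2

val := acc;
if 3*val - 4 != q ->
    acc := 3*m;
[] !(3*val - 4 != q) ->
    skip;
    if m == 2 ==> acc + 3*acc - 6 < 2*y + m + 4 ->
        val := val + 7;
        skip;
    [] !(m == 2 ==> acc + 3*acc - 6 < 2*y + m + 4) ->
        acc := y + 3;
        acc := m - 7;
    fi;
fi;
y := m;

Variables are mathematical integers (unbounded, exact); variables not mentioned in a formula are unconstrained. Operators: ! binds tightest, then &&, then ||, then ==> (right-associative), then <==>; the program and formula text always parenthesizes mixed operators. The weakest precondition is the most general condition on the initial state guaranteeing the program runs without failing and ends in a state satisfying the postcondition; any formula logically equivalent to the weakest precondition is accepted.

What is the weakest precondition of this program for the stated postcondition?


Working backward. After the program, val < -2 must hold.
Before y := m: val < -2
Then branch requires val < -2; else branch requires ((m == 2 ==> 4*acc < m + 2*y + 10) ==> val < -9) && ((!(m == 2 ==> 4*acc < m + 2*y + 10)) ==> val < -2).
Before the if: (3*val != q + 4 ==> val < -2) && ((!(3*val != q + 4)) ==> (((m == 2 ==> 4*acc < m + 2*y + 10) ==> val < -9) && ((!(m == 2 ==> 4*acc < m + 2*y + 10)) ==> val < -2)))
Before val := acc: (3*acc != q + 4 ==> acc < -2) && ((!(3*acc != q + 4)) ==> (((m == 2 ==> 4*acc < m + 2*y + 10) ==> acc < -9) && ((!(m == 2 ==> 4*acc < m + 2*y + 10)) ==> acc < -2)))
Answer: WP = (3*acc != q + 4 ==> acc < -2) && ((!(3*acc != q + 4)) ==> (((m == 2 ==> 4*acc < m + 2*y + 10) ==> acc < -9) && ((!(m == 2 ==> 4*acc < m + 2*y + 10)) ==> acc < -2)))


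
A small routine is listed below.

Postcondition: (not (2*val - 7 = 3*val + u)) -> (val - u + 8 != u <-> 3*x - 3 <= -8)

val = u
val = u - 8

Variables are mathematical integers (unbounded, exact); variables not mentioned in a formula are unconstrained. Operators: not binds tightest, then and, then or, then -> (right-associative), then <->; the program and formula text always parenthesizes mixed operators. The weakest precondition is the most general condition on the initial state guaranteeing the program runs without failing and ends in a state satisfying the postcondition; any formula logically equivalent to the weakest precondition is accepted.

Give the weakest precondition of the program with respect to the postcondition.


Working backward. After the program, the postcondition (not (2*val - 7 = 3*val + u)) -> (val - u + 8 != u <-> 3*x - 3 <= -8) must hold; in canonical form it is (not (u + val = -7)) -> (val != 2*u - 8 <-> 3*x <= -5).
Before val := u - 8: (not (2*u = 1)) -> (u != 0 <-> 3*x <= -5)
Before val := u: (not (2*u = 1)) -> (u != 0 <-> 3*x <= -5)
Answer: WP = (not (2*u = 1)) -> (u != 0 <-> 3*x <= -5)


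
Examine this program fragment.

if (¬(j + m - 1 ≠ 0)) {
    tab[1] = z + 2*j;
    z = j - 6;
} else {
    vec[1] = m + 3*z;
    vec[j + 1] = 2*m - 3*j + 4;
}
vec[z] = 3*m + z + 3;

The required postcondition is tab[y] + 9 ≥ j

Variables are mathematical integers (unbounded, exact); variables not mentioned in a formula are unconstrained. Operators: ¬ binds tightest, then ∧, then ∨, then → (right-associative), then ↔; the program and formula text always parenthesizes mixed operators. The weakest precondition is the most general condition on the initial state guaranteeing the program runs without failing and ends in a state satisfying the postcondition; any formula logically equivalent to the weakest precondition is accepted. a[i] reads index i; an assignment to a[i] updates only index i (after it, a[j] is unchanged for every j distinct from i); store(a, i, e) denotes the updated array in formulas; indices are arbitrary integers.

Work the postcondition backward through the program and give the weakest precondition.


Working backward. After the program, the postcondition tab[y] + 9 ≥ j must hold; in canonical form it is tab[y] ≥ j - 9.
Before vec[z] := 3*m + z + 3: tab[y] ≥ j - 9
Then branch requires store(tab, 1, 2*j + z)[y] ≥ j - 9; else branch requires tab[y] ≥ j - 9.
Before the if: ((¬(j + m ≠ 1)) → store(tab, 1, 2*j + z)[y] ≥ j - 9) ∧ (j + m ≠ 1 → tab[y] ≥ j - 9)
Answer: WP = ((¬(j + m ≠ 1)) → store(tab, 1, 2*j + z)[y] ≥ j - 9) ∧ (j + m ≠ 1 → tab[y] ≥ j - 9)


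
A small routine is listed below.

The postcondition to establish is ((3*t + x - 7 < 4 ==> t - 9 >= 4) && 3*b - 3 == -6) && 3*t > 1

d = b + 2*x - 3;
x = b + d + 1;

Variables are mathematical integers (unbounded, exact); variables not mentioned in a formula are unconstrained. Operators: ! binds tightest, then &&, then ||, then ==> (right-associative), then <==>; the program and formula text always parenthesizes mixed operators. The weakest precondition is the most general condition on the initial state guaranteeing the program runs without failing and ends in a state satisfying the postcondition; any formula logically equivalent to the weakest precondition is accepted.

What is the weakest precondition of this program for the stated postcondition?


Working backward. After the program, the postcondition ((3*t + x - 7 < 4 ==> t - 9 >= 4) && 3*b - 3 == -6) && 3*t > 1 must hold; in canonical form it is (3*t + x < 11 ==> t >= 13) && 3*b == -3 && 3*t > 1.
Before x := b + d + 1: (b + d + 3*t < 10 ==> t >= 13) && 3*b == -3 && 3*t > 1
Before d := b + 2*x - 3: (2*b + 3*t + 2*x < 13 ==> t >= 13) && 3*b == -3 && 3*t > 1
Answer: WP = (2*b + 3*t + 2*x < 13 ==> t >= 13) && 3*b == -3 && 3*t > 1


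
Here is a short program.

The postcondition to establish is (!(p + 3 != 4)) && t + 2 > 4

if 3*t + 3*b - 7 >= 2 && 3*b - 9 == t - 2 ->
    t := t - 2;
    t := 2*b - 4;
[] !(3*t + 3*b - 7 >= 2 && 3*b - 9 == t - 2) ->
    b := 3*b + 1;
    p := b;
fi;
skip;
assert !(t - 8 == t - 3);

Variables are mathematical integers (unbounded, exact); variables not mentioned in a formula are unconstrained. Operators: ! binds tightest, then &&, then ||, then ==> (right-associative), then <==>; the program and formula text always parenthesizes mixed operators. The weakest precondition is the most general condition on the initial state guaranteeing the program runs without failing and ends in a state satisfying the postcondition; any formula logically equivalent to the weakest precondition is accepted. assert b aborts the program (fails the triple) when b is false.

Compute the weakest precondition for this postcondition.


Working backward. After the program, the postcondition (!(p + 3 != 4)) && t + 2 > 4 must hold; in canonical form it is (!(p != 1)) && t > 2.
Before assert !(t - 8 == t - 3): (!(p != 1)) && t > 2
Before skip: (!(p != 1)) && t > 2
Then branch requires (!(p != 1)) && 2*b > 6; else branch requires (!(3*b != 0)) && t > 2.
Before the if: ((3*b + 3*t >= 9 && 3*b == t + 7) ==> ((!(p != 1)) && 2*b > 6)) && ((!(3*b + 3*t >= 9 && 3*b == t + 7)) ==> ((!(3*b != 0)) && t > 2))
Answer: WP = ((3*b + 3*t >= 9 && 3*b == t + 7) ==> ((!(p != 1)) && 2*b > 6)) && ((!(3*b + 3*t >= 9 && 3*b == t + 7)) ==> ((!(3*b != 0)) && t > 2))


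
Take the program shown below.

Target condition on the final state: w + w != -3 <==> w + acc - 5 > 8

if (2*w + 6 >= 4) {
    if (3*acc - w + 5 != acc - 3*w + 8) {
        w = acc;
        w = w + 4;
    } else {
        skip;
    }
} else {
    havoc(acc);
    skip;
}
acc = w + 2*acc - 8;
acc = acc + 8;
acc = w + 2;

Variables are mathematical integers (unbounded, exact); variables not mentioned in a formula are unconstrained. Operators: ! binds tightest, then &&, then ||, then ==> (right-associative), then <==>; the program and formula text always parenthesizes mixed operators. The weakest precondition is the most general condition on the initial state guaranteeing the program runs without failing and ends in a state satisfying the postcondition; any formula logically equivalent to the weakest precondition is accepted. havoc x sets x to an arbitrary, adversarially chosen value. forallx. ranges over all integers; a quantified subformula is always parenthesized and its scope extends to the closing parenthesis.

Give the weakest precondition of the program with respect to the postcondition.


Working backward. After the program, the postcondition w + w != -3 <==> w + acc - 5 > 8 must hold; in canonical form it is 2*w != -3 <==> acc + w > 13.
Before acc := w + 2: 2*w != -3 <==> 2*w > 11
Before acc := acc + 8: 2*w != -3 <==> 2*w > 11
Before acc := w + 2*acc - 8: 2*w != -3 <==> 2*w > 11
Then branch requires (2*acc + 2*w != 3 ==> (2*acc != -11 <==> 2*acc > 3)) && ((!(2*acc + 2*w != 3)) ==> (2*w != -3 <==> 2*w > 11)); else branch requires 2*w != -3 <==> 2*w > 11.
Before the if: (2*w >= -2 ==> ((2*acc + 2*w != 3 ==> (2*acc != -11 <==> 2*acc > 3)) && ((!(2*acc + 2*w != 3)) ==> (2*w != -3 <==> 2*w > 11)))) && ((!(2*w >= -2)) ==> (2*w != -3 <==> 2*w > 11))
Answer: WP = (2*w >= -2 ==> ((2*acc + 2*w != 3 ==> (2*acc != -11 <==> 2*acc > 3)) && ((!(2*acc + 2*w != 3)) ==> (2*w != -3 <==> 2*w > 11)))) && ((!(2*w >= -2)) ==> (2*w != -3 <==> 2*w > 11))


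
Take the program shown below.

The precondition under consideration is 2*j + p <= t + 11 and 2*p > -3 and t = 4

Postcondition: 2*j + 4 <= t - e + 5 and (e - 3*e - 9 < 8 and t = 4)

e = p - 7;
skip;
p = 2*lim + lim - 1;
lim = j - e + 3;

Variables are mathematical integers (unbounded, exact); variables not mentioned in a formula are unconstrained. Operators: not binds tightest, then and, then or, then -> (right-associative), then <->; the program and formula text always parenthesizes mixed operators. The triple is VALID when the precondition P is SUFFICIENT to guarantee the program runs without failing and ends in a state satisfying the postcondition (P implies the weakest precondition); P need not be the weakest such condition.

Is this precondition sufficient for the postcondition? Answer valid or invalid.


Working backward. After the program, the postcondition 2*j + 4 <= t - e + 5 and (e - 3*e - 9 < 8 and t = 4) must hold; in canonical form it is e + 2*j <= t + 1 and 2*e > -17 and t = 4.
Before lim := j - e + 3: e + 2*j <= t + 1 and 2*e > -17 and t = 4
Before p := 2*lim + lim - 1: e + 2*j <= t + 1 and 2*e > -17 and t = 4
Before skip: e + 2*j <= t + 1 and 2*e > -17 and t = 4
Before e := p - 7: 2*j + p <= t + 8 and 2*p > -3 and t = 4
The weakest precondition is 2*j + p <= t + 8 and 2*p > -3 and t = 4.
Check whether 2*j + p <= t + 11 and 2*p > -3 and t = 4 implies it.
Countermodel: at the initial state j = 0, p = 13, t = 4, the precondition holds but the weakest precondition fails.
Answer: invalid


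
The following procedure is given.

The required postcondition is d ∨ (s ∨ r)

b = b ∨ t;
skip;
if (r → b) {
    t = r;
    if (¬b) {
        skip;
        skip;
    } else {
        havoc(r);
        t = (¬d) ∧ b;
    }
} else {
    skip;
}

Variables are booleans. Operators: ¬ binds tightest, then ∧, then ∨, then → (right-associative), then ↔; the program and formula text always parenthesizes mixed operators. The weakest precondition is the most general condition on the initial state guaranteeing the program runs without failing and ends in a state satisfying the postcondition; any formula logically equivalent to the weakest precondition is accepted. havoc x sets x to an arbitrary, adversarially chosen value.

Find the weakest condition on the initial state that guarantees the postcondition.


Working backward. After the program, the postcondition d ∨ (s ∨ r) must hold; in canonical form it is d ∨ s ∨ r.
Then branch requires ((¬b) → (d ∨ s ∨ r)) ∧ (b → (d ∨ s)); else branch requires d ∨ s ∨ r.
Before the if: ((r → b) → (((¬b) → (d ∨ s ∨ r)) ∧ (b → (d ∨ s)))) ∧ ((¬(r → b)) → (d ∨ s ∨ r))
Before skip: ((r → b) → (((¬b) → (d ∨ s ∨ r)) ∧ (b → (d ∨ s)))) ∧ ((¬(r → b)) → (d ∨ s ∨ r))
Before b := b ∨ t: ((r → (b ∨ t)) → (((¬(b ∨ t)) → (d ∨ s ∨ r)) ∧ ((b ∨ t) → (d ∨ s)))) ∧ ((¬(r → (b ∨ t))) → (d ∨ s ∨ r))
Answer: WP = ((r → (b ∨ t)) → (((¬(b ∨ t)) → (d ∨ s ∨ r)) ∧ ((b ∨ t) → (d ∨ s)))) ∧ ((¬(r → (b ∨ t))) → (d ∨ s ∨ r))


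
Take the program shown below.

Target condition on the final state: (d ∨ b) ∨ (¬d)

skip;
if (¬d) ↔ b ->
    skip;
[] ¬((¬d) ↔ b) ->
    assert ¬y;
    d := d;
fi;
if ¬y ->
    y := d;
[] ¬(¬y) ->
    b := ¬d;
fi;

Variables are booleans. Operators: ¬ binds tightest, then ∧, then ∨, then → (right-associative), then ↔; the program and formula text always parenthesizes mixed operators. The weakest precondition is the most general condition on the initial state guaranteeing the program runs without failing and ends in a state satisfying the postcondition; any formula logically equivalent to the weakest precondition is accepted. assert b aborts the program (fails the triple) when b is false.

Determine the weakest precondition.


Working backward. After the program, the postcondition (d ∨ b) ∨ (¬d) must hold; in canonical form it is true.
Then branch requires true; else branch requires true.
Before the if: true
Then branch requires true; else branch requires ¬y.
Before the if: (¬((¬d) ↔ b)) → (¬y)
Before skip: (¬((¬d) ↔ b)) → (¬y)
Answer: WP = (¬((¬d) ↔ b)) → (¬y)


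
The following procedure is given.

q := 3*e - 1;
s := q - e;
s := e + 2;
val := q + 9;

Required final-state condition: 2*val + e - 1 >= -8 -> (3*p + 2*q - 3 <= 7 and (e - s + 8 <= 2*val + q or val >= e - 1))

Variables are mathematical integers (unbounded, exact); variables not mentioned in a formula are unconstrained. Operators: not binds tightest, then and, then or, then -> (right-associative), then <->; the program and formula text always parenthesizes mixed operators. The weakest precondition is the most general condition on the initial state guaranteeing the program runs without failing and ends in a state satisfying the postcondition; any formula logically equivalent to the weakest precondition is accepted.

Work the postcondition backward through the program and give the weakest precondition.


Working backward. After the program, the postcondition 2*val + e - 1 >= -8 -> (3*p + 2*q - 3 <= 7 and (e - s + 8 <= 2*val + q or val >= e - 1)) must hold; in canonical form it is e + 2*val >= -7 -> (3*p + 2*q <= 10 and (e <= q + s + 2*val - 8 or val >= e - 1)).
Before val := q + 9: e + 2*q >= -25 -> (3*p + 2*q <= 10 and (e <= 3*q + s + 10 or q >= e - 10))
Before s := e + 2: e + 2*q >= -25 -> (3*p + 2*q <= 10 and (3*q >= -12 or q >= e - 10))
Before s := q - e: e + 2*q >= -25 -> (3*p + 2*q <= 10 and (3*q >= -12 or q >= e - 10))
Before q := 3*e - 1: 7*e >= -23 -> (6*e + 3*p <= 12 and (9*e >= -9 or 2*e >= -9))
Answer: WP = 7*e >= -23 -> (6*e + 3*p <= 12 and (9*e >= -9 or 2*e >= -9))


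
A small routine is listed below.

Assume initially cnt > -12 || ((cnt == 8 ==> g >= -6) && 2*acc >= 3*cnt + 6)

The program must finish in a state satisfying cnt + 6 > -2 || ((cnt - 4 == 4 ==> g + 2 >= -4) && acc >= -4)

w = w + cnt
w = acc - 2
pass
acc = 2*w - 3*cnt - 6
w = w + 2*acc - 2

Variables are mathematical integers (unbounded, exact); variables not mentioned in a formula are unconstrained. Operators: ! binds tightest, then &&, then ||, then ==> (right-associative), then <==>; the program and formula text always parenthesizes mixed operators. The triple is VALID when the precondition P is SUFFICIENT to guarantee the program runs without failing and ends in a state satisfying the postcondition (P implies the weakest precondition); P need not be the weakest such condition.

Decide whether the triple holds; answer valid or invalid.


Working backward. After the program, the postcondition cnt + 6 > -2 || ((cnt - 4 == 4 ==> g + 2 >= -4) && acc >= -4) must hold; in canonical form it is cnt > -8 || ((cnt == 8 ==> g >= -6) && acc >= -4).
Before w := w + 2*acc - 2: cnt > -8 || ((cnt == 8 ==> g >= -6) && acc >= -4)
Before acc := 2*w - 3*cnt - 6: cnt > -8 || ((cnt == 8 ==> g >= -6) && 2*w >= 3*cnt + 2)
Before skip: cnt > -8 || ((cnt == 8 ==> g >= -6) && 2*w >= 3*cnt + 2)
Before w := acc - 2: cnt > -8 || ((cnt == 8 ==> g >= -6) && 2*acc >= 3*cnt + 6)
Before w := w + cnt: cnt > -8 || ((cnt == 8 ==> g >= -6) && 2*acc >= 3*cnt + 6)
The weakest precondition is cnt > -8 || ((cnt == 8 ==> g >= -6) && 2*acc >= 3*cnt + 6).
Check whether cnt > -12 || ((cnt == 8 ==> g >= -6) && 2*acc >= 3*cnt + 6) implies it.
Countermodel: at the initial state acc = -11, cnt = -9, g = -7, the precondition holds but the weakest precondition fails.
Answer: invalid


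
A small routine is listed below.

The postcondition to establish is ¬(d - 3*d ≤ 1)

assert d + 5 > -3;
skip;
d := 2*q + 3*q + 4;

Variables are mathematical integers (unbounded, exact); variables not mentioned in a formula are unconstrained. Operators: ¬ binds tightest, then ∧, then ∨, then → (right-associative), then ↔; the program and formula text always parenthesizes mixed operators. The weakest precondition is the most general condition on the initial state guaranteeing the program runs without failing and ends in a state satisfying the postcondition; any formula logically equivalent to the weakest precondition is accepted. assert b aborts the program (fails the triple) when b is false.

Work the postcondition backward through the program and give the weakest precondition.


Working backward. After the program, the postcondition ¬(d - 3*d ≤ 1) must hold; in canonical form it is ¬(2*d ≥ -1).
Before d := 2*q + 3*q + 4: ¬(10*q ≥ -9)
Before skip: ¬(10*q ≥ -9)
Before assert d + 5 > -3: d > -8 ∧ (¬(10*q ≥ -9))
Answer: WP = d > -8 ∧ (¬(10*q ≥ -9))


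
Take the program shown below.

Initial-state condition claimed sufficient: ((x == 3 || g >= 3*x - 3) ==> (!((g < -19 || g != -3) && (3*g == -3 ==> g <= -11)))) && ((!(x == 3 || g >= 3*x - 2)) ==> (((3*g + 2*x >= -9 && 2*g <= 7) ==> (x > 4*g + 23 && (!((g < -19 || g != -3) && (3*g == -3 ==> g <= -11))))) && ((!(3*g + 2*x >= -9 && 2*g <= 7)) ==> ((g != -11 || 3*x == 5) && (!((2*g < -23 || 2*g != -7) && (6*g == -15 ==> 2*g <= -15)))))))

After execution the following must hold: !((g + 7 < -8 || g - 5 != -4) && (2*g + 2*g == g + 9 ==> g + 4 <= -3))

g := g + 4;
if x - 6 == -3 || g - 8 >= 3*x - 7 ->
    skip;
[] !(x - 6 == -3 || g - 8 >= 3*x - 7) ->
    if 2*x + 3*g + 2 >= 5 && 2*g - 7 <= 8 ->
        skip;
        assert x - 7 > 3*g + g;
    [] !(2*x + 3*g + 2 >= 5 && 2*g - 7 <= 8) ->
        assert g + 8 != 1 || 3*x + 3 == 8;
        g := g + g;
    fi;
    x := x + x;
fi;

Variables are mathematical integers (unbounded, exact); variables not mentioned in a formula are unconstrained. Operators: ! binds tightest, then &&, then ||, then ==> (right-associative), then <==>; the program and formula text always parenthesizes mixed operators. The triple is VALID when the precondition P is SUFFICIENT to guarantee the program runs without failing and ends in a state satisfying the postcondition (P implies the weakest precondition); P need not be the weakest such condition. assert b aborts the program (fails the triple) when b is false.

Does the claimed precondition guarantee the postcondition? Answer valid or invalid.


Working backward. After the program, the postcondition !((g + 7 < -8 || g - 5 != -4) && (2*g + 2*g == g + 9 ==> g + 4 <= -3)) must hold; in canonical form it is !((g < -15 || g != 1) && (3*g == 9 ==> g <= -7)).
Then branch requires !((g < -15 || g != 1) && (3*g == 9 ==> g <= -7)); else branch requires ((3*g + 2*x >= 3 && 2*g <= 15) ==> (x > 4*g + 7 && (!((g < -15 || g != 1) && (3*g == 9 ==> g <= -7))))) && ((!(3*g + 2*x >= 3 && 2*g <= 15)) ==> ((g != -7 || 3*x == 5) && (!((2*g < -15 || 2*g != 1) && (6*g == 9 ==> 2*g <= -7))))).
Before the if: ((x == 3 || g >= 3*x + 1) ==> (!((g < -15 || g != 1) && (3*g == 9 ==> g <= -7)))) && ((!(x == 3 || g >= 3*x + 1)) ==> (((3*g + 2*x >= 3 && 2*g <= 15) ==> (x > 4*g + 7 && (!((g < -15 || g != 1) && (3*g == 9 ==> g <= -7))))) && ((!(3*g + 2*x >= 3 && 2*g <= 15)) ==> ((g != -7 || 3*x == 5) && (!((2*g < -15 || 2*g != 1) && (6*g == 9 ==> 2*g <= -7)))))))
Before g := g + 4: ((x == 3 || g >= 3*x - 3) ==> (!((g < -19 || g != -3) && (3*g == -3 ==> g <= -11)))) && ((!(x == 3 || g >= 3*x - 3)) ==> (((3*g + 2*x >= -9 && 2*g <= 7) ==> (x > 4*g + 23 && (!((g < -19 || g != -3) && (3*g == -3 ==> g <= -11))))) && ((!(3*g + 2*x >= -9 && 2*g <= 7)) ==> ((g != -11 || 3*x == 5) && (!((2*g < -23 || 2*g != -7) && (6*g == -15 ==> 2*g <= -15)))))))
The weakest precondition is ((x == 3 || g >= 3*x - 3) ==> (!((g < -19 || g != -3) && (3*g == -3 ==> g <= -11)))) && ((!(x == 3 || g >= 3*x - 3)) ==> (((3*g + 2*x >= -9 && 2*g <= 7) ==> (x > 4*g + 23 && (!((g < -19 || g != -3) && (3*g == -3 ==> g <= -11))))) && ((!(3*g + 2*x >= -9 && 2*g <= 7)) ==> ((g != -11 || 3*x == 5) && (!((2*g < -23 || 2*g != -7) && (6*g == -15 ==> 2*g <= -15))))))).
Check whether ((x == 3 || g >= 3*x - 3) ==> (!((g < -19 || g != -3) && (3*g == -3 ==> g <= -11)))) && ((!(x == 3 || g >= 3*x - 2)) ==> (((3*g + 2*x >= -9 && 2*g <= 7) ==> (x > 4*g + 23 && (!((g < -19 || g != -3) && (3*g == -3 ==> g <= -11))))) && ((!(3*g + 2*x >= -9 && 2*g <= 7)) ==> ((g != -11 || 3*x == 5) && (!((2*g < -23 || 2*g != -7) && (6*g == -15 ==> 2*g <= -15))))))) implies it.
Every state satisfying the precondition satisfies the weakest precondition: the implication holds.
Answer: valid


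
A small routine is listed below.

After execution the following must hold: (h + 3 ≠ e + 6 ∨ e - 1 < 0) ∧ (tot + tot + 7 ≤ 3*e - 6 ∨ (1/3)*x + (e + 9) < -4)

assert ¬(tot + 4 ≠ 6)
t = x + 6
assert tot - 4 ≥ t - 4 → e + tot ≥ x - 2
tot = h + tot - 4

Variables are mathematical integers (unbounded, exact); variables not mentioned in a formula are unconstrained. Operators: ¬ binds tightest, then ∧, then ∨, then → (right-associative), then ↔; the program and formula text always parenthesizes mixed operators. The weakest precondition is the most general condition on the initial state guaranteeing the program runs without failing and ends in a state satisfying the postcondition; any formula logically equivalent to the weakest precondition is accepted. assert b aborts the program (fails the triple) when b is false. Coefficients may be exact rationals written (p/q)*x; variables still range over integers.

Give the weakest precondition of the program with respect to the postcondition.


Working backward. After the program, the postcondition (h + 3 ≠ e + 6 ∨ e - 1 < 0) ∧ (tot + tot + 7 ≤ 3*e - 6 ∨ (1/3)*x + (e + 9) < -4) must hold; in canonical form it is (h ≠ e + 3 ∨ e < 1) ∧ (2*tot ≤ 3*e - 13 ∨ e + (1/3)*x < -13).
Before tot := h + tot - 4: (h ≠ e + 3 ∨ e < 1) ∧ (2*h + 2*tot ≤ 3*e - 5 ∨ e + (1/3)*x < -13)
Before assert tot - 4 ≥ t - 4 → e + tot ≥ x - 2: (tot ≥ t → e + tot ≥ x - 2) ∧ (h ≠ e + 3 ∨ e < 1) ∧ (2*h + 2*tot ≤ 3*e - 5 ∨ e + (1/3)*x < -13)
Before t := x + 6: (tot ≥ x + 6 → e + tot ≥ x - 2) ∧ (h ≠ e + 3 ∨ e < 1) ∧ (2*h + 2*tot ≤ 3*e - 5 ∨ e + (1/3)*x < -13)
Before assert ¬(tot + 4 ≠ 6): (¬(tot ≠ 2)) ∧ (tot ≥ x + 6 → e + tot ≥ x - 2) ∧ (h ≠ e + 3 ∨ e < 1) ∧ (2*h + 2*tot ≤ 3*e - 5 ∨ e + (1/3)*x < -13)
Answer: WP = (¬(tot ≠ 2)) ∧ (tot ≥ x + 6 → e + tot ≥ x - 2) ∧ (h ≠ e + 3 ∨ e < 1) ∧ (2*h + 2*tot ≤ 3*e - 5 ∨ e + (1/3)*x < -13)


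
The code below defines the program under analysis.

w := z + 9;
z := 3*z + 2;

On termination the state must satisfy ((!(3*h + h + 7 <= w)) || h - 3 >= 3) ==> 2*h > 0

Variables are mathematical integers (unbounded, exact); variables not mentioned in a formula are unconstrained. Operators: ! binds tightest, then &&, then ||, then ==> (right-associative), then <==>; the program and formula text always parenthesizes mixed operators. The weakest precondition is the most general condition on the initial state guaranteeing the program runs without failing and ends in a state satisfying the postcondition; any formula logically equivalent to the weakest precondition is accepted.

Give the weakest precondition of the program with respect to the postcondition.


Working backward. After the program, the postcondition ((!(3*h + h + 7 <= w)) || h - 3 >= 3) ==> 2*h > 0 must hold; in canonical form it is ((!(4*h <= w - 7)) || h >= 6) ==> 2*h > 0.
Before z := 3*z + 2: ((!(4*h <= w - 7)) || h >= 6) ==> 2*h > 0
Before w := z + 9: ((!(4*h <= z + 2)) || h >= 6) ==> 2*h > 0
Answer: WP = ((!(4*h <= z + 2)) || h >= 6) ==> 2*h > 0


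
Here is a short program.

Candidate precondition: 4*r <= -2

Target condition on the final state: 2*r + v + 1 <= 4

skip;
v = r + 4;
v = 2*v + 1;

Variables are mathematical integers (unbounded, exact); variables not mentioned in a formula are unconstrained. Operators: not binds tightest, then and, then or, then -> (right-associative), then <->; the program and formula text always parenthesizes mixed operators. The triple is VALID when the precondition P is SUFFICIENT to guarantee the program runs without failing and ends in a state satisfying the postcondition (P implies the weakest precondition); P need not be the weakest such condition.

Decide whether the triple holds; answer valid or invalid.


Working backward. After the program, the postcondition 2*r + v + 1 <= 4 must hold; in canonical form it is 2*r + v <= 3.
Before v := 2*v + 1: 2*r + 2*v <= 2
Before v := r + 4: 4*r <= -6
Before skip: 4*r <= -6
The weakest precondition is 4*r <= -6.
Check whether 4*r <= -2 implies it.
Countermodel: at the initial state r = -1, the precondition holds but the weakest precondition fails.
Answer: invalid
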